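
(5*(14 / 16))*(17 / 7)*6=255 / 4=63.75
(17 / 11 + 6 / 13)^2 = 82369 / 20449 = 4.03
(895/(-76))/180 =-0.07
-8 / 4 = -2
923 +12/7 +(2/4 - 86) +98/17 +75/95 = 3824565/4522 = 845.77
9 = 9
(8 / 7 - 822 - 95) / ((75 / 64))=-781.53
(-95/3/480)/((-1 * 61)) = 19/17568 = 0.00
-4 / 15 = -0.27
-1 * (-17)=17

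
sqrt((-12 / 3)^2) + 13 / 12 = 61 / 12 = 5.08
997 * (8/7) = 7976/7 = 1139.43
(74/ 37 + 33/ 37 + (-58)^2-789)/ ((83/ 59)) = 5627538/ 3071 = 1832.48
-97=-97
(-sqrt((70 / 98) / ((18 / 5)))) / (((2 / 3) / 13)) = -65 * sqrt(14) / 28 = -8.69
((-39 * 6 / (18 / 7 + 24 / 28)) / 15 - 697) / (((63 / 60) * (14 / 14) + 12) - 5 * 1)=-14031 / 161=-87.15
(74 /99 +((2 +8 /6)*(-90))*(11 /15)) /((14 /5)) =-54265 /693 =-78.30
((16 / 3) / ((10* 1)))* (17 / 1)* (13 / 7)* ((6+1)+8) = 1768 / 7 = 252.57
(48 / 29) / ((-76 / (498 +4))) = -6024 / 551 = -10.93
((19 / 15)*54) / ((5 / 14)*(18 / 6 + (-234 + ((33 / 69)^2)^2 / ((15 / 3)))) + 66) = -669939354 / 161571575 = -4.15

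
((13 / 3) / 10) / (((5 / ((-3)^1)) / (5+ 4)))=-2.34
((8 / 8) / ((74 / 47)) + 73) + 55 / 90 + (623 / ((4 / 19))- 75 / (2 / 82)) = -55283 / 1332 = -41.50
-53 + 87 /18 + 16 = -193 /6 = -32.17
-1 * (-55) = 55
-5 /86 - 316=-27181 /86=-316.06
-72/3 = -24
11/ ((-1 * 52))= -11/ 52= -0.21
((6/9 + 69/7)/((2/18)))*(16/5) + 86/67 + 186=1149916/2345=490.37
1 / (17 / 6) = 6 / 17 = 0.35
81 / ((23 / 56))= 4536 / 23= 197.22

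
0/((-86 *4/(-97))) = 0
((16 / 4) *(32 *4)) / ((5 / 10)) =1024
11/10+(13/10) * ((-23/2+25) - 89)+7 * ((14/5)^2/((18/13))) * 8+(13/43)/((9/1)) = 8516633/38700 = 220.07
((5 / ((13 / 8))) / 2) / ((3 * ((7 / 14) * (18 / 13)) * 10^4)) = 1 / 13500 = 0.00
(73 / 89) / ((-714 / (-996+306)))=8395 / 10591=0.79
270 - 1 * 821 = -551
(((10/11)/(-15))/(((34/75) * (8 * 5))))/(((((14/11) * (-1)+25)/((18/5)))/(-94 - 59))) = 9/116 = 0.08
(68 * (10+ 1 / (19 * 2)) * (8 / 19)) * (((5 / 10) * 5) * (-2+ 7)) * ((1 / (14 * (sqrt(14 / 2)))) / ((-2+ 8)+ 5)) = 647700 * sqrt(7) / 194579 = 8.81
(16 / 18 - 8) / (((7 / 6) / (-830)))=106240 / 21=5059.05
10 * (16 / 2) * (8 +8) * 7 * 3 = 26880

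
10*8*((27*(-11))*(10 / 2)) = -118800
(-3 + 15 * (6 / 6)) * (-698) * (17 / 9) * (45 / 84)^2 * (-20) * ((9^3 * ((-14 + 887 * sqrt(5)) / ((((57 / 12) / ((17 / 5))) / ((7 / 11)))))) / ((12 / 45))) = 222700516724.36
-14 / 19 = -0.74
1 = 1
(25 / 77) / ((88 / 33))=75 / 616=0.12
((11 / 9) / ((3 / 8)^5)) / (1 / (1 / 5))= 360448 / 10935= 32.96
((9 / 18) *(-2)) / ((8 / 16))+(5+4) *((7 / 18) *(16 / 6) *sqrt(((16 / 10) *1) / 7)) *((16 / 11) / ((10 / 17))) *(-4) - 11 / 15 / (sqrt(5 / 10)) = -4352 *sqrt(70) / 825 - 2 - 11 *sqrt(2) / 15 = -47.17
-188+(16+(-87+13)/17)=-2998/17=-176.35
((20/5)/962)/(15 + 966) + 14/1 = 6606056/471861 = 14.00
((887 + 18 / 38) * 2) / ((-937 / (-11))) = 370964 / 17803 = 20.84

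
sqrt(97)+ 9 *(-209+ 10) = -1791+ sqrt(97) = -1781.15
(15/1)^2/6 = 75/2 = 37.50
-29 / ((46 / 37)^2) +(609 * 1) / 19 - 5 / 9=12.73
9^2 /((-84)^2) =9 /784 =0.01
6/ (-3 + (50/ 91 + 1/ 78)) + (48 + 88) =177740/ 1331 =133.54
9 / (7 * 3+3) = 3 / 8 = 0.38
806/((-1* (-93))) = 26/3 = 8.67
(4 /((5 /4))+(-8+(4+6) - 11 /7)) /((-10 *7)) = -127 /2450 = -0.05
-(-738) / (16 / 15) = 5535 / 8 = 691.88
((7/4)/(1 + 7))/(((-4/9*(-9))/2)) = 7/64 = 0.11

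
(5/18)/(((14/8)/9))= 10/7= 1.43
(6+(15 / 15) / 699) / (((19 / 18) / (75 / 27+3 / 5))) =13424 / 699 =19.20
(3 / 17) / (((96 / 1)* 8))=0.00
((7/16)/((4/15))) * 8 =105/8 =13.12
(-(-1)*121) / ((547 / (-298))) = -36058 / 547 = -65.92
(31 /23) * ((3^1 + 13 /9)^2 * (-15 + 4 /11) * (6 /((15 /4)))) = -555520 /891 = -623.48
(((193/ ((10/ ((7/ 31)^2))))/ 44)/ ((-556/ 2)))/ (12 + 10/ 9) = -85113/ 13870843360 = -0.00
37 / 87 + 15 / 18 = 1.26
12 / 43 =0.28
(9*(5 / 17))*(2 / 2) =45 / 17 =2.65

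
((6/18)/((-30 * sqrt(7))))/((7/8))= -0.00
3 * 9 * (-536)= -14472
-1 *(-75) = 75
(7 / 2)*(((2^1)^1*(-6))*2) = -84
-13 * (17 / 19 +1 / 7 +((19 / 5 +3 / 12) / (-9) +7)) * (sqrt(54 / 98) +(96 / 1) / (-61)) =6297096 / 40565-787137 * sqrt(3) / 18620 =82.01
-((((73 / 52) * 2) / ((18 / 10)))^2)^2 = -5.92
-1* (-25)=25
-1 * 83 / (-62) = 83 / 62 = 1.34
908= 908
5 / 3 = 1.67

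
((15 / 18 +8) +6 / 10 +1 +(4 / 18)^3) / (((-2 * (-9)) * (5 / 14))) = 1.62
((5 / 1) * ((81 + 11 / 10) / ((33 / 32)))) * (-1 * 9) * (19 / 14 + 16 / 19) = -11526840 / 1463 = -7878.91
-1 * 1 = -1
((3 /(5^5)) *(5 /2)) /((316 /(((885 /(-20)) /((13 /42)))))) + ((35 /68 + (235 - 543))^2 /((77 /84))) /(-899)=-114.73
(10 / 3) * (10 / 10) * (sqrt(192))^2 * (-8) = -5120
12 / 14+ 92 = 650 / 7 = 92.86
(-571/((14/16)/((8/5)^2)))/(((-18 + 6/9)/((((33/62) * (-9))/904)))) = -4070088/7969325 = -0.51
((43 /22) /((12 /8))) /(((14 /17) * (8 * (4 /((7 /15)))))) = 731 /31680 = 0.02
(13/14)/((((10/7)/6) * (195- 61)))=39/1340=0.03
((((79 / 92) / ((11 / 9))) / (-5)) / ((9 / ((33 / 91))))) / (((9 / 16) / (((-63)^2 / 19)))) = -59724 / 28405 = -2.10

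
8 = 8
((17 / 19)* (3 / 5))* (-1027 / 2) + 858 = 582.33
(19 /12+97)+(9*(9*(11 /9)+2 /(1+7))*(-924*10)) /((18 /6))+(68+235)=-3737381 /12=-311448.42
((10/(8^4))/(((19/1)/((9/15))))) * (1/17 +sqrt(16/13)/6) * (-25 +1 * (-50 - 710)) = -785 * sqrt(13)/252928 - 2355/661504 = -0.01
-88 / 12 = -7.33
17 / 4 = 4.25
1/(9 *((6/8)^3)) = 64/243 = 0.26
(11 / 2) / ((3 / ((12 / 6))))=3.67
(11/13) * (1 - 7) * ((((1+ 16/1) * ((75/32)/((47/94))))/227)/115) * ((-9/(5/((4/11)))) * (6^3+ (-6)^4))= 1041012/67873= 15.34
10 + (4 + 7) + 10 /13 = 283 /13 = 21.77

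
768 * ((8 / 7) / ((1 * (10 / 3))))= 9216 / 35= 263.31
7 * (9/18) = 7/2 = 3.50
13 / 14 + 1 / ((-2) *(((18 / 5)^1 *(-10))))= 475 / 504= 0.94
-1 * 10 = -10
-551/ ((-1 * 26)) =551/ 26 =21.19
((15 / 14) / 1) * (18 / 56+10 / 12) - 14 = -5003 / 392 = -12.76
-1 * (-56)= 56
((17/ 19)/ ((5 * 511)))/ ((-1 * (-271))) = 17/ 13155695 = 0.00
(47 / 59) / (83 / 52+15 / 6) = 2444 / 12567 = 0.19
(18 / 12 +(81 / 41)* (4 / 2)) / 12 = 149 / 328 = 0.45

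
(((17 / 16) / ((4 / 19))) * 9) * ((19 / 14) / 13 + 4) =2171529 / 11648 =186.43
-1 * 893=-893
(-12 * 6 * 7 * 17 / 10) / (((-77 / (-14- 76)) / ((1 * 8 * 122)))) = -10751616 / 11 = -977419.64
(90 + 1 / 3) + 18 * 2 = 126.33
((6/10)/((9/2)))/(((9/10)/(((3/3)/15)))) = 4/405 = 0.01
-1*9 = -9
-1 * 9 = -9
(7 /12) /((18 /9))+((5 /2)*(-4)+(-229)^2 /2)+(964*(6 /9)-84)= 642467 /24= 26769.46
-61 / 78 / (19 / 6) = -61 / 247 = -0.25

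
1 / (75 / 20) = 4 / 15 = 0.27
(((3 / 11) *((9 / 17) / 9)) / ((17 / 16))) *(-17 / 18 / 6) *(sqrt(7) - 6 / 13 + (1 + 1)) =-4 *sqrt(7) / 1683 - 80 / 21879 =-0.01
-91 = -91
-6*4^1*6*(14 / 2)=-1008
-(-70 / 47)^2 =-4900 / 2209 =-2.22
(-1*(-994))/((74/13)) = 6461/37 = 174.62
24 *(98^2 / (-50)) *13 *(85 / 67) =-25469808 / 335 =-76029.28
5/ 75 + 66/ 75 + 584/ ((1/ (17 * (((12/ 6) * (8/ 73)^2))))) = 1310783/ 5475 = 239.41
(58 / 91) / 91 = 58 / 8281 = 0.01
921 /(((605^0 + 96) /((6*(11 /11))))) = 5526 /97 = 56.97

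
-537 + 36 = -501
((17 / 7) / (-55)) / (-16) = 17 / 6160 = 0.00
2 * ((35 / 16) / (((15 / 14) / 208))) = 2548 / 3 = 849.33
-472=-472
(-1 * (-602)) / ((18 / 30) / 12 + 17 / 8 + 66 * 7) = 24080 / 18567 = 1.30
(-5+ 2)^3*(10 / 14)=-135 / 7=-19.29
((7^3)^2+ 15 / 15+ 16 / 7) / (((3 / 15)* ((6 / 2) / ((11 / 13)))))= 165919.89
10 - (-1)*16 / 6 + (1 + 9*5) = 176 / 3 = 58.67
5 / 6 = 0.83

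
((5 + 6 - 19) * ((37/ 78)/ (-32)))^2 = 1369/ 97344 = 0.01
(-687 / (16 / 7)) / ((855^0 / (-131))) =629979 / 16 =39373.69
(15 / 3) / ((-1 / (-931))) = 4655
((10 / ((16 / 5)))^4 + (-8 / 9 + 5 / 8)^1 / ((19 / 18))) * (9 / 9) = 389601 / 4096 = 95.12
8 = 8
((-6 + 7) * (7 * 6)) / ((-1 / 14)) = -588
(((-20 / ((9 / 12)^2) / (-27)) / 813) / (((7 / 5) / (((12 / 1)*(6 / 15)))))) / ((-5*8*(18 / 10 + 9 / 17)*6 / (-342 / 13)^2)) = -1963840 / 285648363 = -0.01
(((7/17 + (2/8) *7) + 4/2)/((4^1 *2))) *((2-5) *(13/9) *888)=-136123/68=-2001.81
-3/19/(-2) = 3/38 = 0.08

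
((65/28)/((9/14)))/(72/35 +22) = 2275/15156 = 0.15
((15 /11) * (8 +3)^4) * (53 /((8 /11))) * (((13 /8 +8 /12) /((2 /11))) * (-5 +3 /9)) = -16431228275 /192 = -85579313.93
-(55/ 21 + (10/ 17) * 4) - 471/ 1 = -169922/ 357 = -475.97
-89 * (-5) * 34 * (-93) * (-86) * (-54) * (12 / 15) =-5227620768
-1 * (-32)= 32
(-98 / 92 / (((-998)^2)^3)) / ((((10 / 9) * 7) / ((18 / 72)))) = -63 / 1818030106041246837760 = -0.00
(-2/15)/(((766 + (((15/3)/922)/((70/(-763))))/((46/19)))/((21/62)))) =-593768/10070832515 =-0.00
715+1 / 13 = 9296 / 13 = 715.08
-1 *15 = -15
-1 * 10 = -10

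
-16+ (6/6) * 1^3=-15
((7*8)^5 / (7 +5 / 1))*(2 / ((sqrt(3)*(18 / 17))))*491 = 1149239533568*sqrt(3) / 81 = 24574583484.03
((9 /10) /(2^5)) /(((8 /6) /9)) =243 /1280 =0.19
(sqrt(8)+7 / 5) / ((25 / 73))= 511 / 125+146*sqrt(2) / 25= 12.35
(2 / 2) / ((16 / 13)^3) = 2197 / 4096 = 0.54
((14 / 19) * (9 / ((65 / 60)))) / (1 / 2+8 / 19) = 432 / 65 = 6.65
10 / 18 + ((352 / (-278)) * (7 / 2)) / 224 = 2681 / 5004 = 0.54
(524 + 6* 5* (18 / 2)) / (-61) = -794 / 61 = -13.02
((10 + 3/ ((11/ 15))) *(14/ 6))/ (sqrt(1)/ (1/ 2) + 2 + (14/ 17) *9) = 18445/ 6402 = 2.88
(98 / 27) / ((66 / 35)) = 1715 / 891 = 1.92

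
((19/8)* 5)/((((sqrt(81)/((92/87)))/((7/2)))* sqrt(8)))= 15295* sqrt(2)/12528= 1.73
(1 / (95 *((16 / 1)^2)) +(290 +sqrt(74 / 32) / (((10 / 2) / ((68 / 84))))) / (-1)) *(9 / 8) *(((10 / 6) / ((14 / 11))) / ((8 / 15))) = -3491135505 / 4358144 - 2805 *sqrt(37) / 25088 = -801.74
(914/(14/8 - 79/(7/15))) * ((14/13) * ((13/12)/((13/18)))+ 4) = -1868216/60983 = -30.64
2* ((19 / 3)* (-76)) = -2888 / 3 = -962.67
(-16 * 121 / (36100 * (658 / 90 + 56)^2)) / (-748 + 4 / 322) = 0.00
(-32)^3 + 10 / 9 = -294902 / 9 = -32766.89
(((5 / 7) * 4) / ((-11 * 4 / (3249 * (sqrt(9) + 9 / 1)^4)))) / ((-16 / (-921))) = -19390291920 / 77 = -251821972.99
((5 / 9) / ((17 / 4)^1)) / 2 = 10 / 153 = 0.07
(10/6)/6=5/18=0.28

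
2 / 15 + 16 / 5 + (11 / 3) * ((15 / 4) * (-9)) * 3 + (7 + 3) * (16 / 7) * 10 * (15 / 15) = -11705 / 84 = -139.35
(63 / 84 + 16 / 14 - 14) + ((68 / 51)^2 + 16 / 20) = -12007 / 1260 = -9.53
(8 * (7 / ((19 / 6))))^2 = 112896 / 361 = 312.73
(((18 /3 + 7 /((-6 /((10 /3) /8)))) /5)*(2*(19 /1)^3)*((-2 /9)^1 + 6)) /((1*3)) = 35399299 /1215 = 29135.23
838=838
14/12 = 7/6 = 1.17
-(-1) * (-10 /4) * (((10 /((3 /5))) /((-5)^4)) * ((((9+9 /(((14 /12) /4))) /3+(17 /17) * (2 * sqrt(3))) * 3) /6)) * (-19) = 10.61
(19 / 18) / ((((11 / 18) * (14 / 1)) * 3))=19 / 462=0.04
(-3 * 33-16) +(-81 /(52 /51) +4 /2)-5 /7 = -193.16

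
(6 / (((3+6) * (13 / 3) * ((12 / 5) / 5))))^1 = 25 / 78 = 0.32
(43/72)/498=43/35856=0.00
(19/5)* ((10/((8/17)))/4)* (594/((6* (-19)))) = -1683/16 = -105.19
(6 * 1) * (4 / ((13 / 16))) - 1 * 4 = 332 / 13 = 25.54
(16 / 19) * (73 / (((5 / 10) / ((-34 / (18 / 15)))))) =-3483.51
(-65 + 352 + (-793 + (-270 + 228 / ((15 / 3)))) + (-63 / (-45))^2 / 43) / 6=-121.73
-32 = -32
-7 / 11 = -0.64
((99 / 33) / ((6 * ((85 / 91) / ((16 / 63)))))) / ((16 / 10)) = 13 / 153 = 0.08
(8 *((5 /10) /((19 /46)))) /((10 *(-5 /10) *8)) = -23 /95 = -0.24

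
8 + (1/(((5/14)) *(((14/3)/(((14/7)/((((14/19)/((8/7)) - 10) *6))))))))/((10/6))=7.99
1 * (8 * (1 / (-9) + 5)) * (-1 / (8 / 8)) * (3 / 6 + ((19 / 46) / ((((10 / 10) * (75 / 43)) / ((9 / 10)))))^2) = -1586912822 / 74390625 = -21.33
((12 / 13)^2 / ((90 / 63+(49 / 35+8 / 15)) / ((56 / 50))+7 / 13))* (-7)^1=-592704 / 351793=-1.68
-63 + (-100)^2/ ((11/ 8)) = 79307/ 11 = 7209.73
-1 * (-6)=6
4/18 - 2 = -16/9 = -1.78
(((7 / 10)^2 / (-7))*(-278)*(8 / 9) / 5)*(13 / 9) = 50596 / 10125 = 5.00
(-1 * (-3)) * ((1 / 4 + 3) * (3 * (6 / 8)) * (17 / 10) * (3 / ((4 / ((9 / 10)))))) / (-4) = -161109 / 25600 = -6.29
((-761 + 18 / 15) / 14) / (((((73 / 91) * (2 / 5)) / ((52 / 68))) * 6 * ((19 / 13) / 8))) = -117.99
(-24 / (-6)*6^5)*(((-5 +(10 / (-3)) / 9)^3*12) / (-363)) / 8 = 195112000 / 9801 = 19907.36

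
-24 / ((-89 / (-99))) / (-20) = 594 / 445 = 1.33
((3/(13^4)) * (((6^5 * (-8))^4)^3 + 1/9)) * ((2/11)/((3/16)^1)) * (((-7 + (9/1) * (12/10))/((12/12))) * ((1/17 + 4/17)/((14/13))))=9189057306663055707605271967995324701542660722591838551146800/25882857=355024845466752596423388300000000000000000000000000000.00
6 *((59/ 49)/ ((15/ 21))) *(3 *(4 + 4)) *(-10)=-16992/ 7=-2427.43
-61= -61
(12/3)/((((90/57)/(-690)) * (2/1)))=-874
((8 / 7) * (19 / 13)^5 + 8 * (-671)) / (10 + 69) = -13931896976 / 205325029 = -67.85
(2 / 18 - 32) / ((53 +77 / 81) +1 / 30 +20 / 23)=-594090 / 1021921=-0.58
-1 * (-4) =4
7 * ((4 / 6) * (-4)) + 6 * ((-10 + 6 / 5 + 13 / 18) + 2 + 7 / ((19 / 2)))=-14453 / 285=-50.71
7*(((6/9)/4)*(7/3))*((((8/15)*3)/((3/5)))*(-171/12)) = -931/9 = -103.44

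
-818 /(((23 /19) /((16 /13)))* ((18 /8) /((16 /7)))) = -15915008 /18837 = -844.88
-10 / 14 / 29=-5 / 203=-0.02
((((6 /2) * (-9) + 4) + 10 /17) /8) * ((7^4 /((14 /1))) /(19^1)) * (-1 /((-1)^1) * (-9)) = 1176147 /5168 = 227.58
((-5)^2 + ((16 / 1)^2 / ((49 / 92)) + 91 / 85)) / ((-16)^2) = 263813 / 133280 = 1.98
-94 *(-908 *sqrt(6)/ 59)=85352 *sqrt(6)/ 59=3543.54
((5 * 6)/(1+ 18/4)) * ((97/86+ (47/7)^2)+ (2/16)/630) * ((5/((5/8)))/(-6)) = -6372911/18963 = -336.07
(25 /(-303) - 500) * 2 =-1000.17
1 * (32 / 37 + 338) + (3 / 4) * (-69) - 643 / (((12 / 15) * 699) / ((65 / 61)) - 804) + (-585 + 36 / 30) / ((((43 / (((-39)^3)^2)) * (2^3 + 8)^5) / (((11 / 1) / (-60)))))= 16353706177954620053 / 1892335013068800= 8642.08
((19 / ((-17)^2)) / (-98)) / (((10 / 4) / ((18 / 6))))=-57 / 70805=-0.00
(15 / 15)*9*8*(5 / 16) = 45 / 2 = 22.50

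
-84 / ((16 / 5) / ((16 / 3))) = -140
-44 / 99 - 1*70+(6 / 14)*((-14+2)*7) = -958 / 9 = -106.44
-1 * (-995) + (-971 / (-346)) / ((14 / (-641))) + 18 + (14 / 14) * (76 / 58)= 124436341 / 140476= 885.82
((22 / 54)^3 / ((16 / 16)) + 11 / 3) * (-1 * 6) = -147004 / 6561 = -22.41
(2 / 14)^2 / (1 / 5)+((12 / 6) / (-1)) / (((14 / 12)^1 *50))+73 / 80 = 19213 / 19600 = 0.98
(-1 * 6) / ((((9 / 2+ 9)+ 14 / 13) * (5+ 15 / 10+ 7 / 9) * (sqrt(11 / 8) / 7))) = -39312 * sqrt(22) / 546139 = -0.34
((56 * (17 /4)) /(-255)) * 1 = -14 /15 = -0.93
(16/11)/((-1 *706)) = -8/3883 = -0.00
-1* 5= -5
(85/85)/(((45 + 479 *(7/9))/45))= 405/3758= 0.11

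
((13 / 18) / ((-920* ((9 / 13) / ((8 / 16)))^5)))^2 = 23298085122481 / 979142081239115366400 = 0.00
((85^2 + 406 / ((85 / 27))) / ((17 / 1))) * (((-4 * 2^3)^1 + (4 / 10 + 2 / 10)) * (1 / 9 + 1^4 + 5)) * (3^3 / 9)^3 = -3238575747 / 1445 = -2241228.89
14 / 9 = 1.56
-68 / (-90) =34 / 45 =0.76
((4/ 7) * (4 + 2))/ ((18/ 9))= 12/ 7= 1.71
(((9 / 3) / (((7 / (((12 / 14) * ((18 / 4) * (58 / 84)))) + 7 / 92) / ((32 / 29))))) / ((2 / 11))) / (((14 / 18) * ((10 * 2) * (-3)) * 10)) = -163944 / 11364325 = -0.01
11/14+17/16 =207/112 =1.85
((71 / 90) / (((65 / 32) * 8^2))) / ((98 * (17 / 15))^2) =71 / 144328912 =0.00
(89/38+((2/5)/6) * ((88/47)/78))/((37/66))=26935997/6442995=4.18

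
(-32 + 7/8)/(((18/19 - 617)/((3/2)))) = 14193/187280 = 0.08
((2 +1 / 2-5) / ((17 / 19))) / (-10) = 19 / 68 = 0.28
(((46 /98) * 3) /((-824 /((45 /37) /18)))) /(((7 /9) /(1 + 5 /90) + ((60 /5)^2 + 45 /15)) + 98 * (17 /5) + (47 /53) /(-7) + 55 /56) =-1737075 /7247935860578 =-0.00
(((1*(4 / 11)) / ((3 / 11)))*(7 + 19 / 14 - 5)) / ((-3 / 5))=-470 / 63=-7.46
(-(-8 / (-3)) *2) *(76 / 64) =-19 / 3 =-6.33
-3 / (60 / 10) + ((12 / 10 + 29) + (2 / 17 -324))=-294.18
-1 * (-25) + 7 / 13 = 332 / 13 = 25.54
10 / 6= 5 / 3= 1.67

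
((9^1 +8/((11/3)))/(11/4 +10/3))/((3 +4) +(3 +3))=1476/10439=0.14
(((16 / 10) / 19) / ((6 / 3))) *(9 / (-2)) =-18 / 95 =-0.19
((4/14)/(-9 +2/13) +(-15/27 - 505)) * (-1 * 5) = 3662984/1449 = 2527.94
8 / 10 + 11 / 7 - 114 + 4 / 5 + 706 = 20831 / 35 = 595.17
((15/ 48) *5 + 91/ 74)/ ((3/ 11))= 10.24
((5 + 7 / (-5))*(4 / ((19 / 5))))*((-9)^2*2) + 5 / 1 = 11759 / 19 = 618.89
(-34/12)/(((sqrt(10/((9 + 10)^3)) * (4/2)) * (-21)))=323 * sqrt(190)/2520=1.77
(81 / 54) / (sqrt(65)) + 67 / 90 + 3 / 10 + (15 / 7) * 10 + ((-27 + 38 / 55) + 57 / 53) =-506971 / 183645 + 3 * sqrt(65) / 130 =-2.57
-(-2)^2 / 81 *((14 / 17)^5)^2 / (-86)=578509309952 / 7021706755263867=0.00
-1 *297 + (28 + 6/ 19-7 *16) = -7233/ 19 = -380.68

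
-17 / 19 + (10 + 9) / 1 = 344 / 19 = 18.11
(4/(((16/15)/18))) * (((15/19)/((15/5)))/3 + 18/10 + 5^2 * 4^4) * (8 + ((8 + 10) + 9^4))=54082043127/19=2846423322.47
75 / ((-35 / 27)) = -405 / 7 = -57.86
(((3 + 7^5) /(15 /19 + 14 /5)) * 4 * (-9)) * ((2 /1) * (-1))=114980400 /341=337185.92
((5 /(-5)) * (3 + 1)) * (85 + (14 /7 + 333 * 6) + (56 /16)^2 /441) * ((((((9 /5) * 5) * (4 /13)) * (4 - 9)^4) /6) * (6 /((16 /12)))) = -140739375 /13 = -10826105.77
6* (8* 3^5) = 11664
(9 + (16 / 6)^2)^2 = 21025 / 81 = 259.57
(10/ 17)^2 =100/ 289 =0.35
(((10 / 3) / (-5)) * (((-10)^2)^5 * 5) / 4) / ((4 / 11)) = -68750000000 / 3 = -22916666666.67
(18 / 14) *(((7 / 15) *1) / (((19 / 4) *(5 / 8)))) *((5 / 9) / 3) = 32 / 855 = 0.04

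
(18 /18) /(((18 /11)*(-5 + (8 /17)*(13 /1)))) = 187 /342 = 0.55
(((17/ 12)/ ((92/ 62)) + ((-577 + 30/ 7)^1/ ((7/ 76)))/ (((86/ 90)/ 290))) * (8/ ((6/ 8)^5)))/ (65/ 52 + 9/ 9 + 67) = -8989984981037056/ 9785875113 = -918669.50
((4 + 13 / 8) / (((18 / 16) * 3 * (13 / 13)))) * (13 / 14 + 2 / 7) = 85 / 42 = 2.02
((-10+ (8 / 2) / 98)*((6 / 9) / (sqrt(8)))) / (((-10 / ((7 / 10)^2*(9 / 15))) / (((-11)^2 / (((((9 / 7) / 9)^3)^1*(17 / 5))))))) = 2531683*sqrt(2) / 4250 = 842.43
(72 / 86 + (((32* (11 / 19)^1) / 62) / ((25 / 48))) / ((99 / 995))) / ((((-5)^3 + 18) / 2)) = -5017304 / 40649835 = -0.12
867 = 867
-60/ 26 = -30/ 13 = -2.31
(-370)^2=136900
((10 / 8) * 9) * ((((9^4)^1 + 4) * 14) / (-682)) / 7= -295425 / 1364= -216.59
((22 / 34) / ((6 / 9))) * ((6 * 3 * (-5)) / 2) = -1485 / 34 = -43.68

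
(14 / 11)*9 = 126 / 11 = 11.45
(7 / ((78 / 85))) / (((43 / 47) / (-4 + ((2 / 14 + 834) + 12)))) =7850175 / 1118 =7021.62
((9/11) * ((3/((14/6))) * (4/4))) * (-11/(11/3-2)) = -243/35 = -6.94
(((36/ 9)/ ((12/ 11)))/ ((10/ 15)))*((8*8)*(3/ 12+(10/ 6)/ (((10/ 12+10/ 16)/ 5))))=14696/ 7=2099.43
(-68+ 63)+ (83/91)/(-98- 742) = -382283/76440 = -5.00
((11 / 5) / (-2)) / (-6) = 11 / 60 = 0.18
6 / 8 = 3 / 4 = 0.75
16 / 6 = 8 / 3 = 2.67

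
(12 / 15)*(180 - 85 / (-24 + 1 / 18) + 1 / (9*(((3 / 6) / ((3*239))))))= 1773392 / 6465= 274.31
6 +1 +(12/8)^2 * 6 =41/2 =20.50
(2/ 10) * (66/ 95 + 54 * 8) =86.54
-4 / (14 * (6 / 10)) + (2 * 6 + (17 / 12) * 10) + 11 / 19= 20963 / 798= 26.27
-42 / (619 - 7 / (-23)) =-161 / 2374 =-0.07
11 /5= 2.20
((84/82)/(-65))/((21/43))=-86/2665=-0.03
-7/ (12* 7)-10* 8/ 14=-487/ 84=-5.80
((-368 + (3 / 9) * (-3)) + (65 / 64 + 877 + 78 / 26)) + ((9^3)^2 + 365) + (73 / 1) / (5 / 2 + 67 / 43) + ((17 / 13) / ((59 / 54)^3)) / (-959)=532336.00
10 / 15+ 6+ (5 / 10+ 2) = 55 / 6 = 9.17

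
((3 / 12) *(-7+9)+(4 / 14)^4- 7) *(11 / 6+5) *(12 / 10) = -1278421 / 24010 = -53.25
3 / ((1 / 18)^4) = 314928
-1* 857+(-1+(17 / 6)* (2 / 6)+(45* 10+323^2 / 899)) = -4709051 / 16182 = -291.01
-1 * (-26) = 26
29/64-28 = -1763/64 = -27.55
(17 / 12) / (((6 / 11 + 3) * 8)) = 187 / 3744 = 0.05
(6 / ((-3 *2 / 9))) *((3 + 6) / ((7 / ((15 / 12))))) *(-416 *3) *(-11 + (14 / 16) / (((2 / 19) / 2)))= 710775 / 7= 101539.29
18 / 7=2.57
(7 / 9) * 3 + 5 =22 / 3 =7.33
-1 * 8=-8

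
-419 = -419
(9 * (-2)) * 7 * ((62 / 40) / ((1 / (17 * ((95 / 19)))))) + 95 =-33011 / 2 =-16505.50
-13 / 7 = -1.86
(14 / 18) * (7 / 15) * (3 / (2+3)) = 0.22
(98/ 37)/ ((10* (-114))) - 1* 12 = -253129/ 21090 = -12.00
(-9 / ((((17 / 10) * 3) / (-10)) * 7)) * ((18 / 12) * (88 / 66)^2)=800 / 119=6.72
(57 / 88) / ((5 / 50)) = 285 / 44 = 6.48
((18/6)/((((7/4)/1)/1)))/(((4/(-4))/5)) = -60/7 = -8.57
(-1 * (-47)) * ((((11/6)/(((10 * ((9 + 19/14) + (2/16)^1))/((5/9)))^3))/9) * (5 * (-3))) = -28372960/1327041001683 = -0.00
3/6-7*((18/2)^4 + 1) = -91867/2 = -45933.50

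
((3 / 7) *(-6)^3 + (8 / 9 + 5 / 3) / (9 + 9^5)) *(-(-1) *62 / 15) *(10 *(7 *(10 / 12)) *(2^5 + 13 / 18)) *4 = -62888760686050 / 21526641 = -2921438.63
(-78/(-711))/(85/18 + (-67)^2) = 156/6390073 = 0.00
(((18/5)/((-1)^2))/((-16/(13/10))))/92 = -0.00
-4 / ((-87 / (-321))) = -428 / 29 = -14.76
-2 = -2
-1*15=-15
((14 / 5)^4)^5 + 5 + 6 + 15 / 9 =251004769899816807025478 / 286102294921875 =877325258.67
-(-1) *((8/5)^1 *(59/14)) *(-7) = -236/5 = -47.20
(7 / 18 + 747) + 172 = 16549 / 18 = 919.39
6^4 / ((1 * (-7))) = -1296 / 7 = -185.14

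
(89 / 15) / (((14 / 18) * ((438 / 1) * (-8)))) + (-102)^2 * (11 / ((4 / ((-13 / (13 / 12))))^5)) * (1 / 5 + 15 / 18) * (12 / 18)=-783175998617 / 40880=-19157925.60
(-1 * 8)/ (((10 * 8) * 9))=-1/ 90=-0.01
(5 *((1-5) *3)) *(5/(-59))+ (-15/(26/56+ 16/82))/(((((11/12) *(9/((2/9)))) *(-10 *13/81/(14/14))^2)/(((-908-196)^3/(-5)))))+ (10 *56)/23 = -3056231729468533732/47741397275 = -64016386.28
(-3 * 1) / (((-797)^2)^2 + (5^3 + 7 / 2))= -6 / 806980947619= -0.00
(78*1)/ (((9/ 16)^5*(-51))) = -27262976/ 1003833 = -27.16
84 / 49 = 12 / 7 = 1.71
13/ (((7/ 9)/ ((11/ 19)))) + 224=31079/ 133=233.68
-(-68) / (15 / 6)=136 / 5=27.20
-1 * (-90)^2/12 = -675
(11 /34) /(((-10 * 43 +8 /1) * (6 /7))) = -0.00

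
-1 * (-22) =22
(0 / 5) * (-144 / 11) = 0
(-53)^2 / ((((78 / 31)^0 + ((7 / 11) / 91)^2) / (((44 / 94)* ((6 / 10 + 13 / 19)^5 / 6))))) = 8538580102527119216 / 11155793221171875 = 765.39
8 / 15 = 0.53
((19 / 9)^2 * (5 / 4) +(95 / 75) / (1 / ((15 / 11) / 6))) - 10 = -14759 / 3564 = -4.14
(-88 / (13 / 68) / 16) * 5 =-1870 / 13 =-143.85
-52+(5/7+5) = -324/7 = -46.29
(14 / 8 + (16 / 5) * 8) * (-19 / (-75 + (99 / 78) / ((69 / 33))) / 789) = 3107507 / 351002430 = 0.01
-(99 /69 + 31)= -746 /23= -32.43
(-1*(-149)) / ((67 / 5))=745 / 67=11.12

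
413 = 413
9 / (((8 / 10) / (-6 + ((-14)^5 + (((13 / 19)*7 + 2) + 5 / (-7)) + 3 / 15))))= -3218874993 / 532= -6050516.90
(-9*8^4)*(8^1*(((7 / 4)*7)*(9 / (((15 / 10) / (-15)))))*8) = 2601123840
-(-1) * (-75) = -75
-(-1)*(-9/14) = -9/14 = -0.64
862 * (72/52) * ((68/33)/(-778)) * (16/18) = -468928/166881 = -2.81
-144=-144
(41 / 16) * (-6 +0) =-123 / 8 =-15.38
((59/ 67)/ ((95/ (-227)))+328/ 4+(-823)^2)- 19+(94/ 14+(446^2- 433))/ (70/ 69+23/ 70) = 34071422200369/ 41289755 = 825178.60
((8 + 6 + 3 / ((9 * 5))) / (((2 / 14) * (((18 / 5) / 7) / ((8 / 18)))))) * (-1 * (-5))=103390 / 243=425.47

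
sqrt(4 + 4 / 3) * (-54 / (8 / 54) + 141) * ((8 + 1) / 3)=-894 * sqrt(3)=-1548.45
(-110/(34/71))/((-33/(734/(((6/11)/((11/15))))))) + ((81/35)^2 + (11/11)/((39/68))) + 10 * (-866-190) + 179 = -25618918963/7309575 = -3504.84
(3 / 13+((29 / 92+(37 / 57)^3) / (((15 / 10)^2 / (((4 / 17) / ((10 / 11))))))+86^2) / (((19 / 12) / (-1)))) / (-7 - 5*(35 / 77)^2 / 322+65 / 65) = 2122804556904113698 / 2728263747316185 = 778.08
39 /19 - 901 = -17080 /19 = -898.95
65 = 65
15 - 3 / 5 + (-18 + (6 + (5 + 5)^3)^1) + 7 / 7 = 5017 / 5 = 1003.40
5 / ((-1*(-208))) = 5 / 208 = 0.02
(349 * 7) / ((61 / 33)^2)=714.98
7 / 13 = 0.54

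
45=45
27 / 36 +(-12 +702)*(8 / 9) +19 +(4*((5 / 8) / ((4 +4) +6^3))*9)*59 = 858829 / 1344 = 639.01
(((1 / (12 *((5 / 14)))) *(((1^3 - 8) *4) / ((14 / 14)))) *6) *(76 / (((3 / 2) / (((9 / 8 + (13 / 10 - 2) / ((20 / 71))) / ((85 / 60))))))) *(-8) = -1906688 / 125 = -15253.50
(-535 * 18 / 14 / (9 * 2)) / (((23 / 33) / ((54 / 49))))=-476685 / 7889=-60.42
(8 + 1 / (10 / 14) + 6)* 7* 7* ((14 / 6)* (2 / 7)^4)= 11.73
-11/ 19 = -0.58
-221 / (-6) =221 / 6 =36.83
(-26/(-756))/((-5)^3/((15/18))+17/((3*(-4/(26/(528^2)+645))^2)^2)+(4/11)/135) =80539720268768587284480/2990639531865143916244891525767247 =0.00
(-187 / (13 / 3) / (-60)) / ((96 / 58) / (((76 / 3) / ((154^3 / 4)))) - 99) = 9367 / 775646820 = 0.00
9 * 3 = 27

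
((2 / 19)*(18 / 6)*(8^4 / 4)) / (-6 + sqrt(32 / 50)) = -15360 / 247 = -62.19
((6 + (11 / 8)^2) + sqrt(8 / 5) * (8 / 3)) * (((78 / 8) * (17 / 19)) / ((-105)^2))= 884 * sqrt(10) / 1047375 + 22321 / 3575040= 0.01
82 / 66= 41 / 33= 1.24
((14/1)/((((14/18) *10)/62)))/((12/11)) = 1023/10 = 102.30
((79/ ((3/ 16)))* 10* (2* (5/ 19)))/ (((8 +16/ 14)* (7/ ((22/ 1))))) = 43450/ 57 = 762.28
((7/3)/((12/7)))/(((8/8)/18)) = 49/2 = 24.50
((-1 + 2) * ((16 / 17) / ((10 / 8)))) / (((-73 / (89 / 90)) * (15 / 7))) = -19936 / 4188375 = -0.00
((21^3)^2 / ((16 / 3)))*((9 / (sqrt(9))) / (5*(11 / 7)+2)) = 1801088541 / 368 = 4894262.34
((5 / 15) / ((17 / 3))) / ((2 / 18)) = 9 / 17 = 0.53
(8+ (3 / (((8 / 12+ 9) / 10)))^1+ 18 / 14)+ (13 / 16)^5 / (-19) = 50030831681 / 4044357632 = 12.37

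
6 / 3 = 2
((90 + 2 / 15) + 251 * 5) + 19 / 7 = 141524 / 105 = 1347.85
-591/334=-1.77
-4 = -4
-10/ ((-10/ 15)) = 15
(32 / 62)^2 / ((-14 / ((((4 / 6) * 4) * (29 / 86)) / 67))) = -14848 / 58141461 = -0.00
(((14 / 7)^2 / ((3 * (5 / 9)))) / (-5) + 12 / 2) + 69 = 1863 / 25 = 74.52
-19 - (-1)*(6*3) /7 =-115 /7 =-16.43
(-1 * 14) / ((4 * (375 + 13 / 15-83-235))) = -15 / 248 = -0.06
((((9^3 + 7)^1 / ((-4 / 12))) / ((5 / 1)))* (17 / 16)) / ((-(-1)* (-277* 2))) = 1173 / 1385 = 0.85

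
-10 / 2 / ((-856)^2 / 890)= -2225 / 366368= -0.01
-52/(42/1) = -26/21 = -1.24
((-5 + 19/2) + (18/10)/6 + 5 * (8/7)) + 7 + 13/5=704/35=20.11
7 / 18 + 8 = 151 / 18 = 8.39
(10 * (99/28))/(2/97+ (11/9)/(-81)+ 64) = 0.55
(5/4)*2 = 5/2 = 2.50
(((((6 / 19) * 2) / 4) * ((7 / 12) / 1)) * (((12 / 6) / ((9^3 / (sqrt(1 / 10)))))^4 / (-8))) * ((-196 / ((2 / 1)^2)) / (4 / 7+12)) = 2401 / 94444436999246400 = 0.00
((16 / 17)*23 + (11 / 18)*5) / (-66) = -7559 / 20196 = -0.37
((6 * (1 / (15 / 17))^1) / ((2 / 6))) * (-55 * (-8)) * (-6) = -53856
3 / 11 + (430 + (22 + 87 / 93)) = 154544 / 341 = 453.21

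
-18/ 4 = -9/ 2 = -4.50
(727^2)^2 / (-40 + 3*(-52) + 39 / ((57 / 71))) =-5307515172979 / 2801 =-1894864395.92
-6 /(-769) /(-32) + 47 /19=578231 /233776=2.47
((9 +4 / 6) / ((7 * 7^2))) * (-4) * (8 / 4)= -232 / 1029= -0.23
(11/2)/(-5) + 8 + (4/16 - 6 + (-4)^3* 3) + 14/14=-3797/20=-189.85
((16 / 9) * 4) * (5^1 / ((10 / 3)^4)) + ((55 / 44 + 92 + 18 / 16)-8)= 86663 / 1000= 86.66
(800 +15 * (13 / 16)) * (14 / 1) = 90965 / 8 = 11370.62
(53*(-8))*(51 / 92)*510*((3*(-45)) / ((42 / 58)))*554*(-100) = -199327166820000 / 161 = -1238056936770.19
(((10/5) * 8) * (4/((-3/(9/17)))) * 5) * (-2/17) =1920/289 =6.64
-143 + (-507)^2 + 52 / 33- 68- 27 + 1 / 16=135597073 / 528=256812.64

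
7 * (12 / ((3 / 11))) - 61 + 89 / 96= 23801 / 96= 247.93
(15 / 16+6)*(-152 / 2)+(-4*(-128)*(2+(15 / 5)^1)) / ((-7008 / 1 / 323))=-565231 / 876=-645.24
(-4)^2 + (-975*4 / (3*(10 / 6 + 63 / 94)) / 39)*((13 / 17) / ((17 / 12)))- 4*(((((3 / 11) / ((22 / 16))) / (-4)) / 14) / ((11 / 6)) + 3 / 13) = 170355093268 / 23067615571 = 7.39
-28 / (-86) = 14 / 43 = 0.33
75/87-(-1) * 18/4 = 311/58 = 5.36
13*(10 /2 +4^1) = 117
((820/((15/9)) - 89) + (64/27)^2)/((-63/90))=-2978830/5103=-583.74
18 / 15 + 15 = 81 / 5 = 16.20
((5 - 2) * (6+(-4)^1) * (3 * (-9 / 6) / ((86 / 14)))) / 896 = -27 / 5504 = -0.00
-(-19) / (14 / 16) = 152 / 7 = 21.71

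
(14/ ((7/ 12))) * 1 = 24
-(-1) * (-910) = -910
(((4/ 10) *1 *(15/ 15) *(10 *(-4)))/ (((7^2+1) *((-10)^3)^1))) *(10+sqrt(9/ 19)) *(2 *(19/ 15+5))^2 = 35344 *sqrt(19)/ 4453125+70688/ 140625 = 0.54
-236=-236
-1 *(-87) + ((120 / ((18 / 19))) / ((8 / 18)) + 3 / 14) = 5211 / 14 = 372.21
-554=-554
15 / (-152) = -0.10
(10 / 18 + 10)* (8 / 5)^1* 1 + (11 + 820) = 847.89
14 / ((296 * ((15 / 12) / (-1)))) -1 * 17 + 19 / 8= -14.66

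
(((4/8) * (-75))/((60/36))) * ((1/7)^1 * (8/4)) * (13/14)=-585/98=-5.97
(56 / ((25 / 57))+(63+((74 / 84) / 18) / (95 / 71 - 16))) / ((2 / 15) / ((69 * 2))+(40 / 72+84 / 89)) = 7679411094079 / 60425552880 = 127.09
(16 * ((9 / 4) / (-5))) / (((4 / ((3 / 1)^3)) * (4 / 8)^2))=-972 / 5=-194.40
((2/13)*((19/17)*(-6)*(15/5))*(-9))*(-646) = -17994.46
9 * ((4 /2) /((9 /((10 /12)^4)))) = 625 /648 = 0.96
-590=-590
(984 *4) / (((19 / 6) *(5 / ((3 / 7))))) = 70848 / 665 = 106.54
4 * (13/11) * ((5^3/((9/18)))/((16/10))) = 8125/11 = 738.64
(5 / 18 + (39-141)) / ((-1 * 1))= 1831 / 18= 101.72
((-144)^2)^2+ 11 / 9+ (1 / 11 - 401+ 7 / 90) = 47297942603 / 110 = 429981296.39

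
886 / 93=9.53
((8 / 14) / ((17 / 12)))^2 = 0.16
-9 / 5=-1.80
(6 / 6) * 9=9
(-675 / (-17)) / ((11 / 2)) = 1350 / 187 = 7.22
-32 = -32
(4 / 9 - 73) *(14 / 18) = -56.43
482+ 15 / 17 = 8209 / 17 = 482.88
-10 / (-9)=10 / 9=1.11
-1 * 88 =-88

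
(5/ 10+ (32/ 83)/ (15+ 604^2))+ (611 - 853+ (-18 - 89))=-21105838117/ 60561946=-348.50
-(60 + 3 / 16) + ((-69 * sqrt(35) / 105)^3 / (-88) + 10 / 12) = -2849 / 48 + 12167 * sqrt(35) / 107800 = -58.69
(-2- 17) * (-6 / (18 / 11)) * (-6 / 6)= -209 / 3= -69.67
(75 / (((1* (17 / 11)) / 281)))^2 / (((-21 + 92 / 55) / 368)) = -1087754891850000 / 307207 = -3540788106.55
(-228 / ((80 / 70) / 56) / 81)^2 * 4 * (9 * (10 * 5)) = 2773635200 / 81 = 34242409.88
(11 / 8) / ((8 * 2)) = 11 / 128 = 0.09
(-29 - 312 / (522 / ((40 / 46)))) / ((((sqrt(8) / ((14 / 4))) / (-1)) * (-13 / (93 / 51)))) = -12817973 * sqrt(2) / 3537768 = -5.12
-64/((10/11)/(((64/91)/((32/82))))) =-57728/455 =-126.87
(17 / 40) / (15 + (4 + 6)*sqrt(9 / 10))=17 / 360 - 17*sqrt(10) / 1800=0.02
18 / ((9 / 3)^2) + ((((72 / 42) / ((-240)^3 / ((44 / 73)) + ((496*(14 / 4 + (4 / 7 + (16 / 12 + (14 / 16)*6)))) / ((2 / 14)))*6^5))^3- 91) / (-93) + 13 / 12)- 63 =-866623916796660092787156232301 / 14703949694337858814906368000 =-58.94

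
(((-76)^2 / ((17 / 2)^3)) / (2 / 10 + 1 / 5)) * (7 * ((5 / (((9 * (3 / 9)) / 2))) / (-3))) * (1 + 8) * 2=-16172800 / 4913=-3291.84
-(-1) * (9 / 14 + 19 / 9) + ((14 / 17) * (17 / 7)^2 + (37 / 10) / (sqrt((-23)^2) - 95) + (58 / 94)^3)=582668669 / 74752560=7.79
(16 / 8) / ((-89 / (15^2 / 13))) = -450 / 1157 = -0.39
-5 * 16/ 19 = -80/ 19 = -4.21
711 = 711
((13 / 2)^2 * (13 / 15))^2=4826809 / 3600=1340.78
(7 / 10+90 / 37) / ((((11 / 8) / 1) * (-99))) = -4636 / 201465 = -0.02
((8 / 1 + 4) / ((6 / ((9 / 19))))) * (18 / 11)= 324 / 209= 1.55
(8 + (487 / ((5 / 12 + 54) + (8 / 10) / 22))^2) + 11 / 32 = 3650806454307 / 41331575072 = 88.33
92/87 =1.06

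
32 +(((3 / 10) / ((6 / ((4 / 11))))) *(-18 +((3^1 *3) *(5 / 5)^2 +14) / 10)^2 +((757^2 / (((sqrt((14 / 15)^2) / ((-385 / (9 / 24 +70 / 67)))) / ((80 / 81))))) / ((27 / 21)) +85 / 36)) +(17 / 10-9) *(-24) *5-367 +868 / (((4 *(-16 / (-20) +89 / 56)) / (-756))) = -7255812750328203526 / 56702014875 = -127963931.55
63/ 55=1.15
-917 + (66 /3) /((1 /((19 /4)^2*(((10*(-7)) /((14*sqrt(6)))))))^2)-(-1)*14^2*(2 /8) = 35171651 /768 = 45796.42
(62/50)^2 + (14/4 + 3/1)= 10047/1250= 8.04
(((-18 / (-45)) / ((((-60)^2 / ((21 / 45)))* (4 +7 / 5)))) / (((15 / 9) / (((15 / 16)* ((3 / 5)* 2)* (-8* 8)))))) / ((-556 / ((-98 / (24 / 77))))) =-26411 / 112590000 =-0.00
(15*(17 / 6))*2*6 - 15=495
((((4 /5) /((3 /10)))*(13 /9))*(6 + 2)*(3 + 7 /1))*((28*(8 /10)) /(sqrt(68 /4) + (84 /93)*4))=-647069696 /102411 + 179099648*sqrt(17) /102411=892.26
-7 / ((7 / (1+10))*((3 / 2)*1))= -22 / 3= -7.33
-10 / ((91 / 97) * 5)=-194 / 91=-2.13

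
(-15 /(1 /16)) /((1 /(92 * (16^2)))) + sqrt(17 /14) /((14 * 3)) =-5652480 + sqrt(238) /588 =-5652479.97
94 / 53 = 1.77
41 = 41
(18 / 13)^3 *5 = 29160 / 2197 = 13.27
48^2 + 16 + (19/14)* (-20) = 2292.86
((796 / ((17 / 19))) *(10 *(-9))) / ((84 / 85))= -567150 / 7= -81021.43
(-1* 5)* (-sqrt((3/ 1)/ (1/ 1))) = 5* sqrt(3) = 8.66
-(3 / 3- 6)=5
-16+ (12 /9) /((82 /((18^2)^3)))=22674160 /41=553028.29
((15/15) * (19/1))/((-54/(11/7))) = -209/378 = -0.55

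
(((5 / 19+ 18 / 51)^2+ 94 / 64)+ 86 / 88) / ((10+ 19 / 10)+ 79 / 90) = 0.22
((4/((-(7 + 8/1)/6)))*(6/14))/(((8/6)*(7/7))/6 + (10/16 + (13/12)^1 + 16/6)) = -1728/11585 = -0.15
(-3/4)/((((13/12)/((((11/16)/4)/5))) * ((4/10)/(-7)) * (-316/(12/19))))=-2079/2497664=-0.00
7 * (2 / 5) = 14 / 5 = 2.80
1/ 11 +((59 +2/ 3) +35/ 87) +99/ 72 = 157037/ 2552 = 61.53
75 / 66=25 / 22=1.14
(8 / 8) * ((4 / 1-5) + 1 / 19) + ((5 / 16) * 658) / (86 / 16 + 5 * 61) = -13439 / 47177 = -0.28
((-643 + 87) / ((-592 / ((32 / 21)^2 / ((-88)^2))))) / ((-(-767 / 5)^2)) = -13900 / 1161492505173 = -0.00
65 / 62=1.05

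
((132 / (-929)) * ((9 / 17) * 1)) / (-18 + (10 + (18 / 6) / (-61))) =72468 / 7754363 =0.01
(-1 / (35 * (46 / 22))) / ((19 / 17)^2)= -3179 / 290605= -0.01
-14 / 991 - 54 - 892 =-937500 / 991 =-946.01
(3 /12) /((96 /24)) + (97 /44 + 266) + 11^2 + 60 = 79071 /176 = 449.27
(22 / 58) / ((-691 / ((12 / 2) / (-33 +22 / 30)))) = 45 / 440858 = 0.00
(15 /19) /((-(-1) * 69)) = 5 /437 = 0.01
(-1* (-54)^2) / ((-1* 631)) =2916 / 631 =4.62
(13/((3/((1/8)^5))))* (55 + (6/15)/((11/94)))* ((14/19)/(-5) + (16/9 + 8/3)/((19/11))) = 1604239/85606400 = 0.02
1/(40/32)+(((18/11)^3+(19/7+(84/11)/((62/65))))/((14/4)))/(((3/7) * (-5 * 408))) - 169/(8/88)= -1642301255897/883810620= -1858.20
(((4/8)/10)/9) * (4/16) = 1/720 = 0.00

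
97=97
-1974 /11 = -179.45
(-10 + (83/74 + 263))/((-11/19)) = -357295/814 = -438.94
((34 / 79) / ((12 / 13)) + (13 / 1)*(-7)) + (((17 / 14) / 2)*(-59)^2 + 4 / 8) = 2023.43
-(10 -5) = -5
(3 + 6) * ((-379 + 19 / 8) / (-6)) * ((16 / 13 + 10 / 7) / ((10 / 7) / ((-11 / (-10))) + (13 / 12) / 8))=144370908 / 137813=1047.59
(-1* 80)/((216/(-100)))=1000/27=37.04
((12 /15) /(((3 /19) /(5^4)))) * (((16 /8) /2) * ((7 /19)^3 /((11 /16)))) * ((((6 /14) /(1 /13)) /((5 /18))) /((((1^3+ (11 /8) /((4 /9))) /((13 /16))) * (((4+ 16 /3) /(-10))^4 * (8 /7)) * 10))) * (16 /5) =1232010000 /3641407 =338.33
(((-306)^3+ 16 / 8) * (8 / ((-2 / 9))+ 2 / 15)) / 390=7707553166 / 2925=2635060.91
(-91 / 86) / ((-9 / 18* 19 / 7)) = 0.78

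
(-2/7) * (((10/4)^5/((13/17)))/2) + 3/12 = -52397/2912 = -17.99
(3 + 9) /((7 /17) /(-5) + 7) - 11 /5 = -114 /245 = -0.47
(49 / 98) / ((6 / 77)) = 77 / 12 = 6.42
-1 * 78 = -78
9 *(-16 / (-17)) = 8.47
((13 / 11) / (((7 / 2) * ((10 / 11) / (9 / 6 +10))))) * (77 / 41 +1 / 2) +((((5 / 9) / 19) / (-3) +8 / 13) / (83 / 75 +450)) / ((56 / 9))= 194900286797 / 19187100296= 10.16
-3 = -3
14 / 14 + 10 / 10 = 2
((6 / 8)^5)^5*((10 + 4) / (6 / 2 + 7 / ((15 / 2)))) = 0.00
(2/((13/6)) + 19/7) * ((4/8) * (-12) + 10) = 1324/91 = 14.55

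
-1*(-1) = 1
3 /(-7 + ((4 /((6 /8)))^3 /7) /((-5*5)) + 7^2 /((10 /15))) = 28350 /620233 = 0.05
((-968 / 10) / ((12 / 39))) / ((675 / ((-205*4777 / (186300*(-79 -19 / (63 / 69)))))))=-2156581427 / 87859080000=-0.02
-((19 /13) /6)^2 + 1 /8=799 /12168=0.07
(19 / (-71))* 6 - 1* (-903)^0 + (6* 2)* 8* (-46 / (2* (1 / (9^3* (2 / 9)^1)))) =-25396601 / 71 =-357698.61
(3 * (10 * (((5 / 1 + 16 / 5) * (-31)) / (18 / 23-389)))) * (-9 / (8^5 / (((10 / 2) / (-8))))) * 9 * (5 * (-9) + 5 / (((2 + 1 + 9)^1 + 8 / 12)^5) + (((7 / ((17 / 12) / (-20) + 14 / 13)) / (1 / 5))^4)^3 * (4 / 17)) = 32366765352064486274272331010172867557849490056176896957436407535847902631825 / 1442698041125694617883260726184225094566296033187403176869888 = 22434885491914618.82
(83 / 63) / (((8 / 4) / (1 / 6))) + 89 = 67367 / 756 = 89.11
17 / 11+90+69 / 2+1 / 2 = 1392 / 11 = 126.55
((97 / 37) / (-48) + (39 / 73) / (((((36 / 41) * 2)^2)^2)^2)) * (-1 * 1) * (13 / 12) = 411744271984168019 / 7802693488679583744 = 0.05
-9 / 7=-1.29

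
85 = 85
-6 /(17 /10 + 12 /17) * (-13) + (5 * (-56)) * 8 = -902900 /409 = -2207.58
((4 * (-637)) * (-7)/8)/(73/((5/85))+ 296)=4459/3074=1.45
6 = 6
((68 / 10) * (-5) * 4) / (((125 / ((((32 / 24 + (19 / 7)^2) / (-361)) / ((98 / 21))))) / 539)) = 956692 / 315875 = 3.03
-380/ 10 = -38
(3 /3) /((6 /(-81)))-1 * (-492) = 957 /2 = 478.50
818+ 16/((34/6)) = 13954/17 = 820.82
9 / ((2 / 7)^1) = 63 / 2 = 31.50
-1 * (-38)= 38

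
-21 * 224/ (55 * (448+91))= -0.16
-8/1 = -8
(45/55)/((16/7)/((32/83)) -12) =-126/935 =-0.13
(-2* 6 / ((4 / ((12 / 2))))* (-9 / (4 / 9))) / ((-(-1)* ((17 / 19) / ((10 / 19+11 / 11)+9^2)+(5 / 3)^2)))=5143824 / 39353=130.71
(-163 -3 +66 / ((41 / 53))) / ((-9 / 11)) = 36388 / 369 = 98.61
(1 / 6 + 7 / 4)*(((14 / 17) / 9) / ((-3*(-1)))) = 161 / 2754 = 0.06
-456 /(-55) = 456 /55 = 8.29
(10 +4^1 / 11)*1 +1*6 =180 / 11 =16.36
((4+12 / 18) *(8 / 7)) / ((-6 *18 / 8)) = -32 / 81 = -0.40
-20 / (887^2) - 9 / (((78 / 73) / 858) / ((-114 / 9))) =72022407778 / 786769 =91542.00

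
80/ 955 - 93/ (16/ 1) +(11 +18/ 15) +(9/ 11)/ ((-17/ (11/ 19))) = 31801043/ 4935440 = 6.44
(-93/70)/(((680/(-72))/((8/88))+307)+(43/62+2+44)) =-25947/4878685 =-0.01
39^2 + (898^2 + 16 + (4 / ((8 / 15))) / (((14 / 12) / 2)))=5655677 / 7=807953.86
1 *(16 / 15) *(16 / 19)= 256 / 285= 0.90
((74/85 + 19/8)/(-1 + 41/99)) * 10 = -218493/3944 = -55.40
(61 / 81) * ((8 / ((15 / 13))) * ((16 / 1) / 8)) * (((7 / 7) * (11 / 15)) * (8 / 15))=4.08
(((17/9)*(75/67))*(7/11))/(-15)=-595/6633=-0.09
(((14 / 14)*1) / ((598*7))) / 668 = 1 / 2796248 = 0.00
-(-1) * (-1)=-1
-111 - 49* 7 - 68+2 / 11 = -5740 / 11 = -521.82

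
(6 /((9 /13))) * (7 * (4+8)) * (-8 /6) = -2912 /3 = -970.67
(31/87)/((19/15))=155/551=0.28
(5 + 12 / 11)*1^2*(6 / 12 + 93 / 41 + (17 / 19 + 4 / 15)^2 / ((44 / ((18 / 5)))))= 3925165721 / 223865125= 17.53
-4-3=-7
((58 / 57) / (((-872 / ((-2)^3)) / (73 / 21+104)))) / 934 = 65453 / 60930891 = 0.00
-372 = -372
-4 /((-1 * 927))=4 /927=0.00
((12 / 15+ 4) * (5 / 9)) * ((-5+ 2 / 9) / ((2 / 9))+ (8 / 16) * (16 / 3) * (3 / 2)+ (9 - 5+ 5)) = -68 / 3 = -22.67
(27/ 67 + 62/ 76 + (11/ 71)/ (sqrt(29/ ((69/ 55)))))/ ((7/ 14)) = 2 * sqrt(110055)/ 10295 + 3103/ 1273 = 2.50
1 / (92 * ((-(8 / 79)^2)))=-6241 / 5888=-1.06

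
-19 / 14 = -1.36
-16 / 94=-8 / 47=-0.17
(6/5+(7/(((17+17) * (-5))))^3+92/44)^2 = 31629493873967929/2920645849000000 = 10.83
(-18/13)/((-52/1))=9/338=0.03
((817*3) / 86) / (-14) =-57 / 28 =-2.04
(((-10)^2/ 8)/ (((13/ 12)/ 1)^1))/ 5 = 30/ 13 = 2.31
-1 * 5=-5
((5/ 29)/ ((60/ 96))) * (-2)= -16/ 29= -0.55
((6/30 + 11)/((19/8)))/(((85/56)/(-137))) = -3437056/8075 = -425.64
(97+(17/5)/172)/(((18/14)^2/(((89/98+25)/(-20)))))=-211846543/2786400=-76.03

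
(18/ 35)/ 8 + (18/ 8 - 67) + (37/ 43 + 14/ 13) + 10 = -1032021/ 19565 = -52.75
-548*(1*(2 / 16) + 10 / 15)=-2603 / 6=-433.83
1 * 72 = 72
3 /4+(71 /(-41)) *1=-161 /164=-0.98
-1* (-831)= 831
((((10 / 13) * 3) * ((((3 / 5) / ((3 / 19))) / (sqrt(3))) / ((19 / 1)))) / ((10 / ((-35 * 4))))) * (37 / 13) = -1036 * sqrt(3) / 169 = -10.62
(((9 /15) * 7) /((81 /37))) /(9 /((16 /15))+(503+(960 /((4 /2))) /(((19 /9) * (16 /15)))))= 78736 /29737395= 0.00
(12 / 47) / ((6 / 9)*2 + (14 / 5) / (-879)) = 26370 / 137381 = 0.19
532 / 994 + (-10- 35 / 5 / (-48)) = -31759 / 3408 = -9.32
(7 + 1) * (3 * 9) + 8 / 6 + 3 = 661 / 3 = 220.33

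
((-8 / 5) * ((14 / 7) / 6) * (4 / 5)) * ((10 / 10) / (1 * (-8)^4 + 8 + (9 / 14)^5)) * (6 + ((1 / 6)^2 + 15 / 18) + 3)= -305484032 / 297983980575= -0.00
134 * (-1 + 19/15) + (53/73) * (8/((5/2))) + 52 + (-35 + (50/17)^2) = 20160443/316455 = 63.71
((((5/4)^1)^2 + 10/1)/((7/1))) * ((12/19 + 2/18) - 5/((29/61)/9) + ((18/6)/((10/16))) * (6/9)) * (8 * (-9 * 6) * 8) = 1997303808/3857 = 517838.68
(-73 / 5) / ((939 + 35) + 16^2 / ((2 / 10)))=-73 / 11270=-0.01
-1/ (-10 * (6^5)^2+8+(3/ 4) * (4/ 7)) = 7/ 4232632261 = 0.00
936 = 936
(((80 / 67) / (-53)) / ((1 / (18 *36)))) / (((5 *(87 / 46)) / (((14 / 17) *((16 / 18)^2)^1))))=-5275648 / 5251929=-1.00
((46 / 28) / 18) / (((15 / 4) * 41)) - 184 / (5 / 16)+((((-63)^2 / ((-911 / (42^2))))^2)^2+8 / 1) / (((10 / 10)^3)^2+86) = 31032240280323162437514872135923 / 773904141952718805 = 40098299773951.92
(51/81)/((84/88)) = 374/567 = 0.66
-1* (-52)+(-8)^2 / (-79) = 4044 / 79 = 51.19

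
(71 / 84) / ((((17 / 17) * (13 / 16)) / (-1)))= -284 / 273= -1.04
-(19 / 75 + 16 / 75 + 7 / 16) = -217 / 240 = -0.90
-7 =-7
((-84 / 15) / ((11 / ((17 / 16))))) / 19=-119 / 4180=-0.03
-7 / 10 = -0.70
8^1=8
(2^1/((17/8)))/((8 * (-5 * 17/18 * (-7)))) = 36/10115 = 0.00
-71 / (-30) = 71 / 30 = 2.37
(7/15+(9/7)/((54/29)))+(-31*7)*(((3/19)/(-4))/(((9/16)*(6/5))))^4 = 1.15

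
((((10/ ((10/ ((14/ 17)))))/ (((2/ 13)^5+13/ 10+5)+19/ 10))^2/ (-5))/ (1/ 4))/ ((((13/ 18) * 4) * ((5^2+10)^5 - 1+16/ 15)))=-3181349811900/ 59823401735103433832783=-0.00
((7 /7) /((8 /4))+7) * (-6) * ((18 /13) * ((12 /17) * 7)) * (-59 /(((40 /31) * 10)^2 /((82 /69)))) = 1318081653 /10166000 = 129.66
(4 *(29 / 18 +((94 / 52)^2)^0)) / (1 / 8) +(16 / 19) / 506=3614936 / 43263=83.56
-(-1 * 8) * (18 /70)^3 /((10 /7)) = 2916 /30625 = 0.10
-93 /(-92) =93 /92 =1.01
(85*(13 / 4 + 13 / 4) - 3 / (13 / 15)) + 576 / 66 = 159521 / 286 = 557.77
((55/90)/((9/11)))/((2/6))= 121/54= 2.24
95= 95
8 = 8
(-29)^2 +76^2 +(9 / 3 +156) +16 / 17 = 115208 / 17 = 6776.94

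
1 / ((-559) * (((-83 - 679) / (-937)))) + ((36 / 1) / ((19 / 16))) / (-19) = -245690065 / 153770838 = -1.60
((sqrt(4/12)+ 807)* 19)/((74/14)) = 133* sqrt(3)/111+ 107331/37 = 2902.91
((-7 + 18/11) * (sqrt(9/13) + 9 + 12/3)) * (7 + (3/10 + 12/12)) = -63661/110-14691 * sqrt(13)/1430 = -615.78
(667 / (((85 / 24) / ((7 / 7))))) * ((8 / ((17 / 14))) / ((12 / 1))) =149408 / 1445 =103.40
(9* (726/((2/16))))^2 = 2732361984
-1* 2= -2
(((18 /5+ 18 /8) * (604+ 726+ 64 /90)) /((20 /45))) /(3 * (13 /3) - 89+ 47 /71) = -82906629 /356600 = -232.49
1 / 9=0.11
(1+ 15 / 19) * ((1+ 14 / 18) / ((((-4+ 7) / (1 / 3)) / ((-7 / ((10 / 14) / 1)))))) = -26656 / 7695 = -3.46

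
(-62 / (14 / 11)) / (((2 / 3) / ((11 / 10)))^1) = -11253 / 140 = -80.38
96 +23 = 119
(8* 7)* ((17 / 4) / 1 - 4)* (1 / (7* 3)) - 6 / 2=-7 / 3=-2.33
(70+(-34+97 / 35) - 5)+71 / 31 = 39127 / 1085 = 36.06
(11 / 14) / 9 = 11 / 126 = 0.09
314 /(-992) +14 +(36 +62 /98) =50.32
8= 8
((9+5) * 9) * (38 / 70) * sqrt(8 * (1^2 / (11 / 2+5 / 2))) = 342 / 5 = 68.40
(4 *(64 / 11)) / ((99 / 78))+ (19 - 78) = -14761 / 363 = -40.66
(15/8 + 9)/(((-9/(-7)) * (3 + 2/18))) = 87/32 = 2.72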